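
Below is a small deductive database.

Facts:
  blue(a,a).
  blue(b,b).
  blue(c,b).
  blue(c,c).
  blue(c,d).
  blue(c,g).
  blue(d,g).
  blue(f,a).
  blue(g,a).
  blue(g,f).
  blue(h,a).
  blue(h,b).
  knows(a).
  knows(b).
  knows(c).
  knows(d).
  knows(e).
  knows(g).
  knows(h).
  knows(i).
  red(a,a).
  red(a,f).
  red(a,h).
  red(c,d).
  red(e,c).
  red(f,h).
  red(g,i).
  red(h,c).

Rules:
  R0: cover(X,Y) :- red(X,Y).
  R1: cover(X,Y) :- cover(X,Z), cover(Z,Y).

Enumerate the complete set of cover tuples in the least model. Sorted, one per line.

round 1: derive cover(a,a) via R0 from red(a,a)
round 1: derive cover(a,f) via R0 from red(a,f)
round 1: derive cover(a,h) via R0 from red(a,h)
round 1: derive cover(c,d) via R0 from red(c,d)
round 1: derive cover(e,c) via R0 from red(e,c)
round 1: derive cover(f,h) via R0 from red(f,h)
round 1: derive cover(g,i) via R0 from red(g,i)
round 1: derive cover(h,c) via R0 from red(h,c)
round 2: derive cover(a,c) via R1 from cover(a,h), cover(h,c)
round 2: derive cover(e,d) via R1 from cover(e,c), cover(c,d)
round 2: derive cover(f,c) via R1 from cover(f,h), cover(h,c)
round 2: derive cover(h,d) via R1 from cover(h,c), cover(c,d)
round 3: derive cover(a,d) via R1 from cover(a,c), cover(c,d)
round 3: derive cover(f,d) via R1 from cover(f,c), cover(c,d)

cover(a,a)
cover(a,c)
cover(a,d)
cover(a,f)
cover(a,h)
cover(c,d)
cover(e,c)
cover(e,d)
cover(f,c)
cover(f,d)
cover(f,h)
cover(g,i)
cover(h,c)
cover(h,d)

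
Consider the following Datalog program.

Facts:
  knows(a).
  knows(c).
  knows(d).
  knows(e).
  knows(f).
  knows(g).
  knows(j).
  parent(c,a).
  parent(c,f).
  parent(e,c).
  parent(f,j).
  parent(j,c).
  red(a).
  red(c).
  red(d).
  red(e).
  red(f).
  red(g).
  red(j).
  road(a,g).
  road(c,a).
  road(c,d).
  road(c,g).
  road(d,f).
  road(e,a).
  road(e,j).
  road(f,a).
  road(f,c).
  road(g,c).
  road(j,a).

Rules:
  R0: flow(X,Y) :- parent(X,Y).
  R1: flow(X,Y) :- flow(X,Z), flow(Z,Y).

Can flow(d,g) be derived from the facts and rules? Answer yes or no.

no

round 1: derive flow(c,a) via R0 from parent(c,a)
round 1: derive flow(c,f) via R0 from parent(c,f)
round 1: derive flow(e,c) via R0 from parent(e,c)
round 1: derive flow(f,j) via R0 from parent(f,j)
round 1: derive flow(j,c) via R0 from parent(j,c)
round 2: derive flow(c,j) via R1 from flow(c,f), flow(f,j)
round 2: derive flow(e,a) via R1 from flow(e,c), flow(c,a)
round 2: derive flow(e,f) via R1 from flow(e,c), flow(c,f)
round 2: derive flow(f,c) via R1 from flow(f,j), flow(j,c)
round 2: derive flow(j,a) via R1 from flow(j,c), flow(c,a)
round 2: derive flow(j,f) via R1 from flow(j,c), flow(c,f)
round 3: derive flow(c,c) via R1 from flow(c,f), flow(f,c)
round 3: derive flow(e,j) via R1 from flow(e,c), flow(c,j)
round 3: derive flow(f,a) via R1 from flow(f,c), flow(c,a)
round 3: derive flow(f,f) via R1 from flow(f,c), flow(c,f)
round 3: derive flow(j,j) via R1 from flow(j,c), flow(c,j)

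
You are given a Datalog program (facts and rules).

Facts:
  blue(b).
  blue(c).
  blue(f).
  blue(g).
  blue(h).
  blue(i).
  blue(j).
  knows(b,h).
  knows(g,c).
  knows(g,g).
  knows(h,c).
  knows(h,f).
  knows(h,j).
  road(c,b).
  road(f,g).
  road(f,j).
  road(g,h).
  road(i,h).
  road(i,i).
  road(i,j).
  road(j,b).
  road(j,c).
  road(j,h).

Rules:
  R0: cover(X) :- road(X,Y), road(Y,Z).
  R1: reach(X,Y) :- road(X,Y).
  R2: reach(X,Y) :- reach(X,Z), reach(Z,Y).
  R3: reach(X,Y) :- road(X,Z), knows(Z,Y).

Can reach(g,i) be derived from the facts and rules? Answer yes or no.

no

round 1: derive reach(c,b) via R1 from road(c,b)
round 1: derive reach(f,g) via R1 from road(f,g)
round 1: derive reach(f,j) via R1 from road(f,j)
round 1: derive reach(g,h) via R1 from road(g,h)
round 1: derive reach(i,h) via R1 from road(i,h)
round 1: derive reach(i,i) via R1 from road(i,i)
round 1: derive reach(i,j) via R1 from road(i,j)
round 1: derive reach(j,b) via R1 from road(j,b)
round 1: derive reach(j,c) via R1 from road(j,c)
round 1: derive reach(j,h) via R1 from road(j,h)
round 1: derive reach(c,h) via R3 from road(c,b), knows(b,h)
round 1: derive reach(f,c) via R3 from road(f,g), knows(g,c)
round 1: derive reach(g,c) via R3 from road(g,h), knows(h,c)
round 1: derive reach(g,f) via R3 from road(g,h), knows(h,f)
round 1: derive reach(g,j) via R3 from road(g,h), knows(h,j)
round 1: derive reach(i,c) via R3 from road(i,h), knows(h,c)
round 1: derive reach(i,f) via R3 from road(i,h), knows(h,f)
round 1: derive reach(j,f) via R3 from road(j,h), knows(h,f)
round 1: derive reach(j,j) via R3 from road(j,h), knows(h,j)
round 2: derive reach(f,b) via R2 from reach(f,c), reach(c,b)
round 2: derive reach(f,f) via R2 from reach(f,g), reach(g,f)
round 2: derive reach(f,h) via R2 from reach(f,c), reach(c,h)
round 2: derive reach(g,b) via R2 from reach(g,c), reach(c,b)
round 2: derive reach(g,g) via R2 from reach(g,f), reach(f,g)
round 2: derive reach(i,b) via R2 from reach(i,c), reach(c,b)
round 2: derive reach(i,g) via R2 from reach(i,f), reach(f,g)
round 2: derive reach(j,g) via R2 from reach(j,f), reach(f,g)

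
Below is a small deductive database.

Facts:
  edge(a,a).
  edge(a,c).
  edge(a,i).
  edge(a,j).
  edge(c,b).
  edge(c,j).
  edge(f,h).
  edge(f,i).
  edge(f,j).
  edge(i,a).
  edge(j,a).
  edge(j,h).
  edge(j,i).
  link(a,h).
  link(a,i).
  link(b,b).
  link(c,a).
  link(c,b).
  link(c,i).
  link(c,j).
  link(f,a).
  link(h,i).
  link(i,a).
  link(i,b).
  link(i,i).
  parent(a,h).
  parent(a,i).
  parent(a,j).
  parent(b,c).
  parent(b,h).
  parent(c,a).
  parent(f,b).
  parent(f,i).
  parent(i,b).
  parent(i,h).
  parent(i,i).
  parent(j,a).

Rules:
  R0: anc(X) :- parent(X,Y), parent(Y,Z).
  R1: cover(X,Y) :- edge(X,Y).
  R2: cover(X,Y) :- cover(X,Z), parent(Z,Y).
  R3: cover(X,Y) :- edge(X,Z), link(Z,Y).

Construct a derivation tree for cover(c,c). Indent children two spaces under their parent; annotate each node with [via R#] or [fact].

round 1: derive cover(a,a) via R1 from edge(a,a)
round 1: derive cover(a,c) via R1 from edge(a,c)
round 1: derive cover(a,i) via R1 from edge(a,i)
round 1: derive cover(a,j) via R1 from edge(a,j)
round 1: derive cover(c,b) via R1 from edge(c,b)
round 1: derive cover(c,j) via R1 from edge(c,j)
round 1: derive cover(f,h) via R1 from edge(f,h)
round 1: derive cover(f,i) via R1 from edge(f,i)
round 1: derive cover(f,j) via R1 from edge(f,j)
round 1: derive cover(i,a) via R1 from edge(i,a)
round 1: derive cover(j,a) via R1 from edge(j,a)
round 1: derive cover(j,h) via R1 from edge(j,h)
round 1: derive cover(j,i) via R1 from edge(j,i)
round 1: derive cover(a,b) via R3 from edge(a,c), link(c,b)
round 1: derive cover(a,h) via R3 from edge(a,a), link(a,h)
round 1: derive cover(f,a) via R3 from edge(f,i), link(i,a)
round 1: derive cover(f,b) via R3 from edge(f,i), link(i,b)
round 1: derive cover(i,h) via R3 from edge(i,a), link(a,h)
round 1: derive cover(i,i) via R3 from edge(i,a), link(a,i)
round 1: derive cover(j,b) via R3 from edge(j,i), link(i,b)
round 2: derive cover(c,a) via R2 from cover(c,j), parent(j,a)
round 2: derive cover(c,c) via R2 from cover(c,b), parent(b,c)
round 2: derive cover(c,h) via R2 from cover(c,b), parent(b,h)
round 2: derive cover(f,c) via R2 from cover(f,b), parent(b,c)
round 2: derive cover(i,b) via R2 from cover(i,i), parent(i,b)
round 2: derive cover(i,j) via R2 from cover(i,a), parent(a,j)
round 2: derive cover(j,c) via R2 from cover(j,b), parent(b,c)
round 2: derive cover(j,j) via R2 from cover(j,a), parent(a,j)
round 3: derive cover(c,i) via R2 from cover(c,a), parent(a,i)
round 3: derive cover(i,c) via R2 from cover(i,b), parent(b,c)

cover(c,c)  [via R2]
  cover(c,b)  [via R1]
    edge(c,b)  [fact]
  parent(b,c)  [fact]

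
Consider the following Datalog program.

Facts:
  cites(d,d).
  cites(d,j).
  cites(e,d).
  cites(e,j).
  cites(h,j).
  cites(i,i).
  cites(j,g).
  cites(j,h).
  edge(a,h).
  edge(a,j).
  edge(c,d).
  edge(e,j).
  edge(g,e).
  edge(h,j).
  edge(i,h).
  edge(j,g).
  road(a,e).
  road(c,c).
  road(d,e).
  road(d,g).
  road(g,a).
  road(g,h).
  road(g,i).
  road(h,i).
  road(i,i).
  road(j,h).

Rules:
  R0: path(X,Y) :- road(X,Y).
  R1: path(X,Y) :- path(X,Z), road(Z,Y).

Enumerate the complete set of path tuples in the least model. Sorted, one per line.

path(a,e)
path(c,c)
path(d,a)
path(d,e)
path(d,g)
path(d,h)
path(d,i)
path(g,a)
path(g,e)
path(g,h)
path(g,i)
path(h,i)
path(i,i)
path(j,h)
path(j,i)

round 1: derive path(a,e) via R0 from road(a,e)
round 1: derive path(c,c) via R0 from road(c,c)
round 1: derive path(d,e) via R0 from road(d,e)
round 1: derive path(d,g) via R0 from road(d,g)
round 1: derive path(g,a) via R0 from road(g,a)
round 1: derive path(g,h) via R0 from road(g,h)
round 1: derive path(g,i) via R0 from road(g,i)
round 1: derive path(h,i) via R0 from road(h,i)
round 1: derive path(i,i) via R0 from road(i,i)
round 1: derive path(j,h) via R0 from road(j,h)
round 2: derive path(d,a) via R1 from path(d,g), road(g,a)
round 2: derive path(d,h) via R1 from path(d,g), road(g,h)
round 2: derive path(d,i) via R1 from path(d,g), road(g,i)
round 2: derive path(g,e) via R1 from path(g,a), road(a,e)
round 2: derive path(j,i) via R1 from path(j,h), road(h,i)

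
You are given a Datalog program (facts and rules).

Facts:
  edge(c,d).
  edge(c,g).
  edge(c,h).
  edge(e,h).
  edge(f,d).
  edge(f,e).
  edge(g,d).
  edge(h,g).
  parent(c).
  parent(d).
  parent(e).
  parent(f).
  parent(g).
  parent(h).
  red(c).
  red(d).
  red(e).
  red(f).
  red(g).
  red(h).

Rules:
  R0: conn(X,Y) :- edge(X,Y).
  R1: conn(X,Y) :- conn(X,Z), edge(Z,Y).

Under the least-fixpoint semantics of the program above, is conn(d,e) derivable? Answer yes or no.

round 1: derive conn(c,d) via R0 from edge(c,d)
round 1: derive conn(c,g) via R0 from edge(c,g)
round 1: derive conn(c,h) via R0 from edge(c,h)
round 1: derive conn(e,h) via R0 from edge(e,h)
round 1: derive conn(f,d) via R0 from edge(f,d)
round 1: derive conn(f,e) via R0 from edge(f,e)
round 1: derive conn(g,d) via R0 from edge(g,d)
round 1: derive conn(h,g) via R0 from edge(h,g)
round 2: derive conn(e,g) via R1 from conn(e,h), edge(h,g)
round 2: derive conn(f,h) via R1 from conn(f,e), edge(e,h)
round 2: derive conn(h,d) via R1 from conn(h,g), edge(g,d)
round 3: derive conn(e,d) via R1 from conn(e,g), edge(g,d)
round 3: derive conn(f,g) via R1 from conn(f,h), edge(h,g)

no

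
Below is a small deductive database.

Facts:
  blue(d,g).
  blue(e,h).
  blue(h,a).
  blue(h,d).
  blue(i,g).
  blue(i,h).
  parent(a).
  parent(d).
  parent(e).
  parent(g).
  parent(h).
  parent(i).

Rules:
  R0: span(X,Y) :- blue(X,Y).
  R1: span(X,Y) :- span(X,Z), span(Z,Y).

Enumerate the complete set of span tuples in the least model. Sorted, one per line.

round 1: derive span(d,g) via R0 from blue(d,g)
round 1: derive span(e,h) via R0 from blue(e,h)
round 1: derive span(h,a) via R0 from blue(h,a)
round 1: derive span(h,d) via R0 from blue(h,d)
round 1: derive span(i,g) via R0 from blue(i,g)
round 1: derive span(i,h) via R0 from blue(i,h)
round 2: derive span(e,a) via R1 from span(e,h), span(h,a)
round 2: derive span(e,d) via R1 from span(e,h), span(h,d)
round 2: derive span(h,g) via R1 from span(h,d), span(d,g)
round 2: derive span(i,a) via R1 from span(i,h), span(h,a)
round 2: derive span(i,d) via R1 from span(i,h), span(h,d)
round 3: derive span(e,g) via R1 from span(e,d), span(d,g)

span(d,g)
span(e,a)
span(e,d)
span(e,g)
span(e,h)
span(h,a)
span(h,d)
span(h,g)
span(i,a)
span(i,d)
span(i,g)
span(i,h)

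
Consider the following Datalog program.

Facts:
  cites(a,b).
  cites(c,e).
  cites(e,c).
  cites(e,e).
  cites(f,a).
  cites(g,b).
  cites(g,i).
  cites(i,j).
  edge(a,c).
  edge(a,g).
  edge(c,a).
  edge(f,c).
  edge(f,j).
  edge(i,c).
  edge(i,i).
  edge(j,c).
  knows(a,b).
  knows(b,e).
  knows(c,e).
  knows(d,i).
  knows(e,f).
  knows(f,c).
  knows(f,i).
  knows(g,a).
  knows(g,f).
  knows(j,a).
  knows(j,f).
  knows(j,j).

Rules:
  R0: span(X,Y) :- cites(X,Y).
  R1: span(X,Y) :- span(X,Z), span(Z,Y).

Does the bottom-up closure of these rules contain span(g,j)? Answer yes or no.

yes

round 1: derive span(a,b) via R0 from cites(a,b)
round 1: derive span(c,e) via R0 from cites(c,e)
round 1: derive span(e,c) via R0 from cites(e,c)
round 1: derive span(e,e) via R0 from cites(e,e)
round 1: derive span(f,a) via R0 from cites(f,a)
round 1: derive span(g,b) via R0 from cites(g,b)
round 1: derive span(g,i) via R0 from cites(g,i)
round 1: derive span(i,j) via R0 from cites(i,j)
round 2: derive span(c,c) via R1 from span(c,e), span(e,c)
round 2: derive span(f,b) via R1 from span(f,a), span(a,b)
round 2: derive span(g,j) via R1 from span(g,i), span(i,j)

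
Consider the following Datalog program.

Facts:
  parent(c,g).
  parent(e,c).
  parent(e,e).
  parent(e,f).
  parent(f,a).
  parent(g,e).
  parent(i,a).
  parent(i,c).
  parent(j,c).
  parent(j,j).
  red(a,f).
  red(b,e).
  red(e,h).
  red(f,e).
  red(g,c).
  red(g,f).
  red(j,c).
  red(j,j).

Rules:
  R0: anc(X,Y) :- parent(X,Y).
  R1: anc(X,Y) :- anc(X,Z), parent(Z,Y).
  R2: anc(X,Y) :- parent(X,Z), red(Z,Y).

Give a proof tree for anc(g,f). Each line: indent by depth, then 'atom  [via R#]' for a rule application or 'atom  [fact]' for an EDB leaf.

round 1: derive anc(c,g) via R0 from parent(c,g)
round 1: derive anc(e,c) via R0 from parent(e,c)
round 1: derive anc(e,e) via R0 from parent(e,e)
round 1: derive anc(e,f) via R0 from parent(e,f)
round 1: derive anc(f,a) via R0 from parent(f,a)
round 1: derive anc(g,e) via R0 from parent(g,e)
round 1: derive anc(i,a) via R0 from parent(i,a)
round 1: derive anc(i,c) via R0 from parent(i,c)
round 1: derive anc(j,c) via R0 from parent(j,c)
round 1: derive anc(j,j) via R0 from parent(j,j)
round 1: derive anc(c,c) via R2 from parent(c,g), red(g,c)
round 1: derive anc(c,f) via R2 from parent(c,g), red(g,f)
round 1: derive anc(e,h) via R2 from parent(e,e), red(e,h)
round 1: derive anc(f,f) via R2 from parent(f,a), red(a,f)
round 1: derive anc(g,h) via R2 from parent(g,e), red(e,h)
round 1: derive anc(i,f) via R2 from parent(i,a), red(a,f)
round 2: derive anc(c,a) via R1 from anc(c,f), parent(f,a)
round 2: derive anc(c,e) via R1 from anc(c,g), parent(g,e)
round 2: derive anc(e,a) via R1 from anc(e,f), parent(f,a)
round 2: derive anc(e,g) via R1 from anc(e,c), parent(c,g)
round 2: derive anc(g,c) via R1 from anc(g,e), parent(e,c)
round 2: derive anc(g,f) via R1 from anc(g,e), parent(e,f)
round 2: derive anc(i,g) via R1 from anc(i,c), parent(c,g)
round 2: derive anc(j,g) via R1 from anc(j,c), parent(c,g)
round 3: derive anc(g,a) via R1 from anc(g,f), parent(f,a)
round 3: derive anc(g,g) via R1 from anc(g,c), parent(c,g)
round 3: derive anc(i,e) via R1 from anc(i,g), parent(g,e)
round 3: derive anc(j,e) via R1 from anc(j,g), parent(g,e)
round 4: derive anc(j,f) via R1 from anc(j,e), parent(e,f)
round 5: derive anc(j,a) via R1 from anc(j,f), parent(f,a)

anc(g,f)  [via R1]
  anc(g,e)  [via R0]
    parent(g,e)  [fact]
  parent(e,f)  [fact]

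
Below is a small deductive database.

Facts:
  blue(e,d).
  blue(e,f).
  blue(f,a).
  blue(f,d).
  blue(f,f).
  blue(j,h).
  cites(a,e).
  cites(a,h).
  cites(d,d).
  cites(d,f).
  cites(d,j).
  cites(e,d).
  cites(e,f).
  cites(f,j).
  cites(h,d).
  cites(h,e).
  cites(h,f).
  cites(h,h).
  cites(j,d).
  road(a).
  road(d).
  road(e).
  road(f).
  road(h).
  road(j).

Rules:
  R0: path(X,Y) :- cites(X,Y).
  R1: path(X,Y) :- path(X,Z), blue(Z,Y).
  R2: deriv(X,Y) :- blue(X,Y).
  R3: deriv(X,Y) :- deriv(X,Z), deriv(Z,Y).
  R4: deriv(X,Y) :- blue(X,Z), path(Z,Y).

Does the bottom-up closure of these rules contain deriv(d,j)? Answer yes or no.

no

round 1: derive path(a,e) via R0 from cites(a,e)
round 1: derive path(a,h) via R0 from cites(a,h)
round 1: derive path(d,d) via R0 from cites(d,d)
round 1: derive path(d,f) via R0 from cites(d,f)
round 1: derive path(d,j) via R0 from cites(d,j)
round 1: derive path(e,d) via R0 from cites(e,d)
round 1: derive path(e,f) via R0 from cites(e,f)
round 1: derive path(f,j) via R0 from cites(f,j)
round 1: derive path(h,d) via R0 from cites(h,d)
round 1: derive path(h,e) via R0 from cites(h,e)
round 1: derive path(h,f) via R0 from cites(h,f)
round 1: derive path(h,h) via R0 from cites(h,h)
round 1: derive path(j,d) via R0 from cites(j,d)
round 1: derive deriv(e,d) via R2 from blue(e,d)
round 1: derive deriv(e,f) via R2 from blue(e,f)
round 1: derive deriv(f,a) via R2 from blue(f,a)
round 1: derive deriv(f,d) via R2 from blue(f,d)
round 1: derive deriv(f,f) via R2 from blue(f,f)
round 1: derive deriv(j,h) via R2 from blue(j,h)
round 2: derive path(a,d) via R1 from path(a,e), blue(e,d)
round 2: derive path(a,f) via R1 from path(a,e), blue(e,f)
round 2: derive path(d,a) via R1 from path(d,f), blue(f,a)
round 2: derive path(d,h) via R1 from path(d,j), blue(j,h)
round 2: derive path(e,a) via R1 from path(e,f), blue(f,a)
round 2: derive path(f,h) via R1 from path(f,j), blue(j,h)
round 2: derive path(h,a) via R1 from path(h,f), blue(f,a)
round 2: derive deriv(e,a) via R3 from deriv(e,f), deriv(f,a)
round 2: derive deriv(e,j) via R4 from blue(e,d), path(d,j)
round 2: derive deriv(f,e) via R4 from blue(f,a), path(a,e)
round 2: derive deriv(f,h) via R4 from blue(f,a), path(a,h)
round 2: derive deriv(f,j) via R4 from blue(f,d), path(d,j)
round 2: derive deriv(j,d) via R4 from blue(j,h), path(h,d)
round 2: derive deriv(j,e) via R4 from blue(j,h), path(h,e)
round 2: derive deriv(j,f) via R4 from blue(j,h), path(h,f)
round 3: derive path(a,a) via R1 from path(a,f), blue(f,a)
round 3: derive deriv(e,e) via R3 from deriv(e,f), deriv(f,e)
round 3: derive deriv(e,h) via R3 from deriv(e,f), deriv(f,h)
round 3: derive deriv(j,a) via R3 from deriv(j,e), deriv(e,a)
round 3: derive deriv(j,j) via R3 from deriv(j,e), deriv(e,j)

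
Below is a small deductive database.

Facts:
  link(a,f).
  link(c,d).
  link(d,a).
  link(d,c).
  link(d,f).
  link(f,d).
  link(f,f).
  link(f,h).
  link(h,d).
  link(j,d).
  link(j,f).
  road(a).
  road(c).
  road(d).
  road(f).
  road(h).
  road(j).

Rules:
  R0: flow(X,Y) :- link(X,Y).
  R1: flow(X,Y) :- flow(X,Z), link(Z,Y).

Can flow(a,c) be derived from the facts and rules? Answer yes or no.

round 1: derive flow(a,f) via R0 from link(a,f)
round 1: derive flow(c,d) via R0 from link(c,d)
round 1: derive flow(d,a) via R0 from link(d,a)
round 1: derive flow(d,c) via R0 from link(d,c)
round 1: derive flow(d,f) via R0 from link(d,f)
round 1: derive flow(f,d) via R0 from link(f,d)
round 1: derive flow(f,f) via R0 from link(f,f)
round 1: derive flow(f,h) via R0 from link(f,h)
round 1: derive flow(h,d) via R0 from link(h,d)
round 1: derive flow(j,d) via R0 from link(j,d)
round 1: derive flow(j,f) via R0 from link(j,f)
round 2: derive flow(a,d) via R1 from flow(a,f), link(f,d)
round 2: derive flow(a,h) via R1 from flow(a,f), link(f,h)
round 2: derive flow(c,a) via R1 from flow(c,d), link(d,a)
round 2: derive flow(c,c) via R1 from flow(c,d), link(d,c)
round 2: derive flow(c,f) via R1 from flow(c,d), link(d,f)
round 2: derive flow(d,d) via R1 from flow(d,c), link(c,d)
round 2: derive flow(d,h) via R1 from flow(d,f), link(f,h)
round 2: derive flow(f,a) via R1 from flow(f,d), link(d,a)
round 2: derive flow(f,c) via R1 from flow(f,d), link(d,c)
round 2: derive flow(h,a) via R1 from flow(h,d), link(d,a)
round 2: derive flow(h,c) via R1 from flow(h,d), link(d,c)
round 2: derive flow(h,f) via R1 from flow(h,d), link(d,f)
round 2: derive flow(j,a) via R1 from flow(j,d), link(d,a)
round 2: derive flow(j,c) via R1 from flow(j,d), link(d,c)
round 2: derive flow(j,h) via R1 from flow(j,f), link(f,h)
round 3: derive flow(a,a) via R1 from flow(a,d), link(d,a)
round 3: derive flow(a,c) via R1 from flow(a,d), link(d,c)
round 3: derive flow(c,h) via R1 from flow(c,f), link(f,h)
round 3: derive flow(h,h) via R1 from flow(h,f), link(f,h)

yes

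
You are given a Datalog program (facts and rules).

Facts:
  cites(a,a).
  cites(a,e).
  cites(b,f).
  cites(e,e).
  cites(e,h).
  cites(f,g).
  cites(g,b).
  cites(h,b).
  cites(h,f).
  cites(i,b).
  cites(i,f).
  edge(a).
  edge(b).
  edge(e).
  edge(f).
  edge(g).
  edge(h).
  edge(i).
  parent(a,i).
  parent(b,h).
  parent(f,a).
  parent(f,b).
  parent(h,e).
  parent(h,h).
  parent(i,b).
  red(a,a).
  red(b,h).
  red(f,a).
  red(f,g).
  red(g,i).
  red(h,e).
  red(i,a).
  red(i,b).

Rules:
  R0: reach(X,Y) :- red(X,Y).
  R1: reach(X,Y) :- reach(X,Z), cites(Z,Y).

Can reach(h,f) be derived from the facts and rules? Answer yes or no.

round 1: derive reach(a,a) via R0 from red(a,a)
round 1: derive reach(b,h) via R0 from red(b,h)
round 1: derive reach(f,a) via R0 from red(f,a)
round 1: derive reach(f,g) via R0 from red(f,g)
round 1: derive reach(g,i) via R0 from red(g,i)
round 1: derive reach(h,e) via R0 from red(h,e)
round 1: derive reach(i,a) via R0 from red(i,a)
round 1: derive reach(i,b) via R0 from red(i,b)
round 2: derive reach(a,e) via R1 from reach(a,a), cites(a,e)
round 2: derive reach(b,b) via R1 from reach(b,h), cites(h,b)
round 2: derive reach(b,f) via R1 from reach(b,h), cites(h,f)
round 2: derive reach(f,b) via R1 from reach(f,g), cites(g,b)
round 2: derive reach(f,e) via R1 from reach(f,a), cites(a,e)
round 2: derive reach(g,b) via R1 from reach(g,i), cites(i,b)
round 2: derive reach(g,f) via R1 from reach(g,i), cites(i,f)
round 2: derive reach(h,h) via R1 from reach(h,e), cites(e,h)
round 2: derive reach(i,e) via R1 from reach(i,a), cites(a,e)
round 2: derive reach(i,f) via R1 from reach(i,b), cites(b,f)
round 3: derive reach(a,h) via R1 from reach(a,e), cites(e,h)
round 3: derive reach(b,g) via R1 from reach(b,f), cites(f,g)
round 3: derive reach(f,f) via R1 from reach(f,b), cites(b,f)
round 3: derive reach(f,h) via R1 from reach(f,e), cites(e,h)
round 3: derive reach(g,g) via R1 from reach(g,f), cites(f,g)
round 3: derive reach(h,b) via R1 from reach(h,h), cites(h,b)
round 3: derive reach(h,f) via R1 from reach(h,h), cites(h,f)
round 3: derive reach(i,g) via R1 from reach(i,f), cites(f,g)
round 3: derive reach(i,h) via R1 from reach(i,e), cites(e,h)
round 4: derive reach(a,b) via R1 from reach(a,h), cites(h,b)
round 4: derive reach(a,f) via R1 from reach(a,h), cites(h,f)
round 4: derive reach(h,g) via R1 from reach(h,f), cites(f,g)
round 5: derive reach(a,g) via R1 from reach(a,f), cites(f,g)

yes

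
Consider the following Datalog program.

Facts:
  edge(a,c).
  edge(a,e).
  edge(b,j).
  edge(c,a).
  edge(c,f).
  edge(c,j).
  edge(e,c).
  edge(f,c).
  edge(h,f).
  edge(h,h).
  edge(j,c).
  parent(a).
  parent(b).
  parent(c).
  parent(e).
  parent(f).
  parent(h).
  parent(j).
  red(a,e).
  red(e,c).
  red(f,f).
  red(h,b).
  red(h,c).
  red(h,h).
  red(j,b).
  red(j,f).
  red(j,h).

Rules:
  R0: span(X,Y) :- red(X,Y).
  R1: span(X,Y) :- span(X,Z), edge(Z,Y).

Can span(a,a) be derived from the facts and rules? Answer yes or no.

yes

round 1: derive span(a,e) via R0 from red(a,e)
round 1: derive span(e,c) via R0 from red(e,c)
round 1: derive span(f,f) via R0 from red(f,f)
round 1: derive span(h,b) via R0 from red(h,b)
round 1: derive span(h,c) via R0 from red(h,c)
round 1: derive span(h,h) via R0 from red(h,h)
round 1: derive span(j,b) via R0 from red(j,b)
round 1: derive span(j,f) via R0 from red(j,f)
round 1: derive span(j,h) via R0 from red(j,h)
round 2: derive span(a,c) via R1 from span(a,e), edge(e,c)
round 2: derive span(e,a) via R1 from span(e,c), edge(c,a)
round 2: derive span(e,f) via R1 from span(e,c), edge(c,f)
round 2: derive span(e,j) via R1 from span(e,c), edge(c,j)
round 2: derive span(f,c) via R1 from span(f,f), edge(f,c)
round 2: derive span(h,a) via R1 from span(h,c), edge(c,a)
round 2: derive span(h,f) via R1 from span(h,c), edge(c,f)
round 2: derive span(h,j) via R1 from span(h,b), edge(b,j)
round 2: derive span(j,c) via R1 from span(j,f), edge(f,c)
round 2: derive span(j,j) via R1 from span(j,b), edge(b,j)
round 3: derive span(a,a) via R1 from span(a,c), edge(c,a)
round 3: derive span(a,f) via R1 from span(a,c), edge(c,f)
round 3: derive span(a,j) via R1 from span(a,c), edge(c,j)
round 3: derive span(e,e) via R1 from span(e,a), edge(a,e)
round 3: derive span(f,a) via R1 from span(f,c), edge(c,a)
round 3: derive span(f,j) via R1 from span(f,c), edge(c,j)
round 3: derive span(h,e) via R1 from span(h,a), edge(a,e)
round 3: derive span(j,a) via R1 from span(j,c), edge(c,a)
round 4: derive span(f,e) via R1 from span(f,a), edge(a,e)
round 4: derive span(j,e) via R1 from span(j,a), edge(a,e)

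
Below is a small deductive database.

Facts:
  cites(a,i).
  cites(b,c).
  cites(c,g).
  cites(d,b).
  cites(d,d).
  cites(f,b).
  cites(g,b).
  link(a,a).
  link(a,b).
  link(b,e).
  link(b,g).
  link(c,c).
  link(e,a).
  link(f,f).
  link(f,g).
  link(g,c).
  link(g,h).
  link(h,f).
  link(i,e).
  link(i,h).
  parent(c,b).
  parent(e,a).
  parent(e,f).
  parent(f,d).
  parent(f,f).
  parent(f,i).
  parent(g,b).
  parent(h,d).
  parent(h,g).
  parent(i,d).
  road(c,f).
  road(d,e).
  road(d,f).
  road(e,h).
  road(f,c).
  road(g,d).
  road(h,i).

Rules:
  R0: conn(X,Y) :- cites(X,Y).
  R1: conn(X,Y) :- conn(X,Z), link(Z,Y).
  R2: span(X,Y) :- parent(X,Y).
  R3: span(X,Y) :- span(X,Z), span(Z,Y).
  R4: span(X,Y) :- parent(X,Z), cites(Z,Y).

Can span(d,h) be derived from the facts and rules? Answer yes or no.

no

round 1: derive span(c,b) via R2 from parent(c,b)
round 1: derive span(e,a) via R2 from parent(e,a)
round 1: derive span(e,f) via R2 from parent(e,f)
round 1: derive span(f,d) via R2 from parent(f,d)
round 1: derive span(f,f) via R2 from parent(f,f)
round 1: derive span(f,i) via R2 from parent(f,i)
round 1: derive span(g,b) via R2 from parent(g,b)
round 1: derive span(h,d) via R2 from parent(h,d)
round 1: derive span(h,g) via R2 from parent(h,g)
round 1: derive span(i,d) via R2 from parent(i,d)
round 1: derive span(c,c) via R4 from parent(c,b), cites(b,c)
round 1: derive span(e,b) via R4 from parent(e,f), cites(f,b)
round 1: derive span(e,i) via R4 from parent(e,a), cites(a,i)
round 1: derive span(f,b) via R4 from parent(f,d), cites(d,b)
round 1: derive span(g,c) via R4 from parent(g,b), cites(b,c)
round 1: derive span(h,b) via R4 from parent(h,d), cites(d,b)
round 1: derive span(i,b) via R4 from parent(i,d), cites(d,b)
round 2: derive span(e,d) via R3 from span(e,f), span(f,d)
round 2: derive span(h,c) via R3 from span(h,g), span(g,c)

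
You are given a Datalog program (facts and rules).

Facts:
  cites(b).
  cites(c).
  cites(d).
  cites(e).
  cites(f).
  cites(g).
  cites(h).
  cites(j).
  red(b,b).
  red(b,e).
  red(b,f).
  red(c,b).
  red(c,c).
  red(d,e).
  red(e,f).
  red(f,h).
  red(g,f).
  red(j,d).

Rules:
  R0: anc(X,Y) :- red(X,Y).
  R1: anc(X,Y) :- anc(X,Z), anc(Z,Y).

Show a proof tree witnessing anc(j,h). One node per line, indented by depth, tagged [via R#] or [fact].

anc(j,h)  [via R1]
  anc(j,e)  [via R1]
    anc(j,d)  [via R0]
      red(j,d)  [fact]
    anc(d,e)  [via R0]
      red(d,e)  [fact]
  anc(e,h)  [via R1]
    anc(e,f)  [via R0]
      red(e,f)  [fact]
    anc(f,h)  [via R0]
      red(f,h)  [fact]

round 1: derive anc(b,b) via R0 from red(b,b)
round 1: derive anc(b,e) via R0 from red(b,e)
round 1: derive anc(b,f) via R0 from red(b,f)
round 1: derive anc(c,b) via R0 from red(c,b)
round 1: derive anc(c,c) via R0 from red(c,c)
round 1: derive anc(d,e) via R0 from red(d,e)
round 1: derive anc(e,f) via R0 from red(e,f)
round 1: derive anc(f,h) via R0 from red(f,h)
round 1: derive anc(g,f) via R0 from red(g,f)
round 1: derive anc(j,d) via R0 from red(j,d)
round 2: derive anc(b,h) via R1 from anc(b,f), anc(f,h)
round 2: derive anc(c,e) via R1 from anc(c,b), anc(b,e)
round 2: derive anc(c,f) via R1 from anc(c,b), anc(b,f)
round 2: derive anc(d,f) via R1 from anc(d,e), anc(e,f)
round 2: derive anc(e,h) via R1 from anc(e,f), anc(f,h)
round 2: derive anc(g,h) via R1 from anc(g,f), anc(f,h)
round 2: derive anc(j,e) via R1 from anc(j,d), anc(d,e)
round 3: derive anc(c,h) via R1 from anc(c,b), anc(b,h)
round 3: derive anc(d,h) via R1 from anc(d,e), anc(e,h)
round 3: derive anc(j,f) via R1 from anc(j,d), anc(d,f)
round 3: derive anc(j,h) via R1 from anc(j,e), anc(e,h)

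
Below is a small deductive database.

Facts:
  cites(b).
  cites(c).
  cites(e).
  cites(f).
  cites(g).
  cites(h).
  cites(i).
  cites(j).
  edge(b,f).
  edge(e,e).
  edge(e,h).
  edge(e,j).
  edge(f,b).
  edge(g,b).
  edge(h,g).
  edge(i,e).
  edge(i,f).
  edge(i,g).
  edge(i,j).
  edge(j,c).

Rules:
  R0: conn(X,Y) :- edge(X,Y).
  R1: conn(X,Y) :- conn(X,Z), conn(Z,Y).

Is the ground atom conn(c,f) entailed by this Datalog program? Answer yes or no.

round 1: derive conn(b,f) via R0 from edge(b,f)
round 1: derive conn(e,e) via R0 from edge(e,e)
round 1: derive conn(e,h) via R0 from edge(e,h)
round 1: derive conn(e,j) via R0 from edge(e,j)
round 1: derive conn(f,b) via R0 from edge(f,b)
round 1: derive conn(g,b) via R0 from edge(g,b)
round 1: derive conn(h,g) via R0 from edge(h,g)
round 1: derive conn(i,e) via R0 from edge(i,e)
round 1: derive conn(i,f) via R0 from edge(i,f)
round 1: derive conn(i,g) via R0 from edge(i,g)
round 1: derive conn(i,j) via R0 from edge(i,j)
round 1: derive conn(j,c) via R0 from edge(j,c)
round 2: derive conn(b,b) via R1 from conn(b,f), conn(f,b)
round 2: derive conn(e,c) via R1 from conn(e,j), conn(j,c)
round 2: derive conn(e,g) via R1 from conn(e,h), conn(h,g)
round 2: derive conn(f,f) via R1 from conn(f,b), conn(b,f)
round 2: derive conn(g,f) via R1 from conn(g,b), conn(b,f)
round 2: derive conn(h,b) via R1 from conn(h,g), conn(g,b)
round 2: derive conn(i,b) via R1 from conn(i,f), conn(f,b)
round 2: derive conn(i,c) via R1 from conn(i,j), conn(j,c)
round 2: derive conn(i,h) via R1 from conn(i,e), conn(e,h)
round 3: derive conn(e,b) via R1 from conn(e,g), conn(g,b)
round 3: derive conn(e,f) via R1 from conn(e,g), conn(g,f)
round 3: derive conn(h,f) via R1 from conn(h,b), conn(b,f)

no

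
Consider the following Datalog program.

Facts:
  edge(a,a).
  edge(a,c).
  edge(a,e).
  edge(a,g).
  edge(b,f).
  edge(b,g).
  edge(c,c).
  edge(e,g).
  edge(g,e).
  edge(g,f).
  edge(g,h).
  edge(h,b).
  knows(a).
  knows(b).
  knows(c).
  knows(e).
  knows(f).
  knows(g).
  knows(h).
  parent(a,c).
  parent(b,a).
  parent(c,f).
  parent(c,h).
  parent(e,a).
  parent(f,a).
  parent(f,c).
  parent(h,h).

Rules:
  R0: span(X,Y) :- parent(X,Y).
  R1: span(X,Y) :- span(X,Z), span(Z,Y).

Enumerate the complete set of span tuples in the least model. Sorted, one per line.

round 1: derive span(a,c) via R0 from parent(a,c)
round 1: derive span(b,a) via R0 from parent(b,a)
round 1: derive span(c,f) via R0 from parent(c,f)
round 1: derive span(c,h) via R0 from parent(c,h)
round 1: derive span(e,a) via R0 from parent(e,a)
round 1: derive span(f,a) via R0 from parent(f,a)
round 1: derive span(f,c) via R0 from parent(f,c)
round 1: derive span(h,h) via R0 from parent(h,h)
round 2: derive span(a,f) via R1 from span(a,c), span(c,f)
round 2: derive span(a,h) via R1 from span(a,c), span(c,h)
round 2: derive span(b,c) via R1 from span(b,a), span(a,c)
round 2: derive span(c,a) via R1 from span(c,f), span(f,a)
round 2: derive span(c,c) via R1 from span(c,f), span(f,c)
round 2: derive span(e,c) via R1 from span(e,a), span(a,c)
round 2: derive span(f,f) via R1 from span(f,c), span(c,f)
round 2: derive span(f,h) via R1 from span(f,c), span(c,h)
round 3: derive span(a,a) via R1 from span(a,c), span(c,a)
round 3: derive span(b,f) via R1 from span(b,a), span(a,f)
round 3: derive span(b,h) via R1 from span(b,a), span(a,h)
round 3: derive span(e,f) via R1 from span(e,a), span(a,f)
round 3: derive span(e,h) via R1 from span(e,a), span(a,h)

span(a,a)
span(a,c)
span(a,f)
span(a,h)
span(b,a)
span(b,c)
span(b,f)
span(b,h)
span(c,a)
span(c,c)
span(c,f)
span(c,h)
span(e,a)
span(e,c)
span(e,f)
span(e,h)
span(f,a)
span(f,c)
span(f,f)
span(f,h)
span(h,h)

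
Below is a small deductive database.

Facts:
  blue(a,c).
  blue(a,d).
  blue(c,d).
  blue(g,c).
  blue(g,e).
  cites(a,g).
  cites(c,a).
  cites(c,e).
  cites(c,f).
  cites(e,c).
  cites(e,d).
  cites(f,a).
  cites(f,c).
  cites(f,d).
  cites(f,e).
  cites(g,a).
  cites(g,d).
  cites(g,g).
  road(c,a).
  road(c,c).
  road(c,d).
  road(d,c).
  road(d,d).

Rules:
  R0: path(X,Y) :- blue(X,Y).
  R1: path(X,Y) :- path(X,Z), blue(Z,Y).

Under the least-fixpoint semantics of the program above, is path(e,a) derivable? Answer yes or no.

round 1: derive path(a,c) via R0 from blue(a,c)
round 1: derive path(a,d) via R0 from blue(a,d)
round 1: derive path(c,d) via R0 from blue(c,d)
round 1: derive path(g,c) via R0 from blue(g,c)
round 1: derive path(g,e) via R0 from blue(g,e)
round 2: derive path(g,d) via R1 from path(g,c), blue(c,d)

no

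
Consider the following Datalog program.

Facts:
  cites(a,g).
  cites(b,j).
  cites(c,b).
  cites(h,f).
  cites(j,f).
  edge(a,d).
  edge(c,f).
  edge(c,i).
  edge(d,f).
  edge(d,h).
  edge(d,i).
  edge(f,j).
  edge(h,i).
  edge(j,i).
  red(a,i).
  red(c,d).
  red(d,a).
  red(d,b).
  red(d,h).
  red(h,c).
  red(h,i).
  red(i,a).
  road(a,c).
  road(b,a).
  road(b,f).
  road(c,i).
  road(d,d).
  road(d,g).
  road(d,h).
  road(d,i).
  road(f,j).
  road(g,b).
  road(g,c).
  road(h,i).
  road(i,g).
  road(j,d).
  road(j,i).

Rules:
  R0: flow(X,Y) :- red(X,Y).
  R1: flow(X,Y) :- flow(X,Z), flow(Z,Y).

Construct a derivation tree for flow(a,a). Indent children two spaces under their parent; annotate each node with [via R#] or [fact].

flow(a,a)  [via R1]
  flow(a,i)  [via R0]
    red(a,i)  [fact]
  flow(i,a)  [via R0]
    red(i,a)  [fact]

round 1: derive flow(a,i) via R0 from red(a,i)
round 1: derive flow(c,d) via R0 from red(c,d)
round 1: derive flow(d,a) via R0 from red(d,a)
round 1: derive flow(d,b) via R0 from red(d,b)
round 1: derive flow(d,h) via R0 from red(d,h)
round 1: derive flow(h,c) via R0 from red(h,c)
round 1: derive flow(h,i) via R0 from red(h,i)
round 1: derive flow(i,a) via R0 from red(i,a)
round 2: derive flow(a,a) via R1 from flow(a,i), flow(i,a)
round 2: derive flow(c,a) via R1 from flow(c,d), flow(d,a)
round 2: derive flow(c,b) via R1 from flow(c,d), flow(d,b)
round 2: derive flow(c,h) via R1 from flow(c,d), flow(d,h)
round 2: derive flow(d,c) via R1 from flow(d,h), flow(h,c)
round 2: derive flow(d,i) via R1 from flow(d,a), flow(a,i)
round 2: derive flow(h,a) via R1 from flow(h,i), flow(i,a)
round 2: derive flow(h,d) via R1 from flow(h,c), flow(c,d)
round 2: derive flow(i,i) via R1 from flow(i,a), flow(a,i)
round 3: derive flow(c,c) via R1 from flow(c,d), flow(d,c)
round 3: derive flow(c,i) via R1 from flow(c,a), flow(a,i)
round 3: derive flow(d,d) via R1 from flow(d,c), flow(c,d)
round 3: derive flow(h,b) via R1 from flow(h,c), flow(c,b)
round 3: derive flow(h,h) via R1 from flow(h,c), flow(c,h)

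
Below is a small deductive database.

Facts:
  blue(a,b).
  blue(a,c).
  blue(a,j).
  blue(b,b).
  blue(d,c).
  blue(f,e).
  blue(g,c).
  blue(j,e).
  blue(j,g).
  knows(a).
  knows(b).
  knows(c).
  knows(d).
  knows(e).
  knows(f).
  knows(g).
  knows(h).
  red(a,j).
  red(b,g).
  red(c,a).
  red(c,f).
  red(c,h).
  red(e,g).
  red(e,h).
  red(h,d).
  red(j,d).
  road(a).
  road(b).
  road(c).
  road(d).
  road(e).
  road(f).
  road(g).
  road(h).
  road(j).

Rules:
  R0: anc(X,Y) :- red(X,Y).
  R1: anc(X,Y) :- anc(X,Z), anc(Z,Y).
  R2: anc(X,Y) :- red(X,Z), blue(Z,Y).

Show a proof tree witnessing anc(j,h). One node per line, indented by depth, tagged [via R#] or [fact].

round 1: derive anc(a,j) via R0 from red(a,j)
round 1: derive anc(b,g) via R0 from red(b,g)
round 1: derive anc(c,a) via R0 from red(c,a)
round 1: derive anc(c,f) via R0 from red(c,f)
round 1: derive anc(c,h) via R0 from red(c,h)
round 1: derive anc(e,g) via R0 from red(e,g)
round 1: derive anc(e,h) via R0 from red(e,h)
round 1: derive anc(h,d) via R0 from red(h,d)
round 1: derive anc(j,d) via R0 from red(j,d)
round 1: derive anc(a,e) via R2 from red(a,j), blue(j,e)
round 1: derive anc(a,g) via R2 from red(a,j), blue(j,g)
round 1: derive anc(b,c) via R2 from red(b,g), blue(g,c)
round 1: derive anc(c,b) via R2 from red(c,a), blue(a,b)
round 1: derive anc(c,c) via R2 from red(c,a), blue(a,c)
round 1: derive anc(c,e) via R2 from red(c,f), blue(f,e)
round 1: derive anc(c,j) via R2 from red(c,a), blue(a,j)
round 1: derive anc(e,c) via R2 from red(e,g), blue(g,c)
round 1: derive anc(h,c) via R2 from red(h,d), blue(d,c)
round 1: derive anc(j,c) via R2 from red(j,d), blue(d,c)
round 2: derive anc(a,c) via R1 from anc(a,e), anc(e,c)
round 2: derive anc(a,d) via R1 from anc(a,j), anc(j,d)
round 2: derive anc(a,h) via R1 from anc(a,e), anc(e,h)
round 2: derive anc(b,a) via R1 from anc(b,c), anc(c,a)
round 2: derive anc(b,b) via R1 from anc(b,c), anc(c,b)
round 2: derive anc(b,e) via R1 from anc(b,c), anc(c,e)
round 2: derive anc(b,f) via R1 from anc(b,c), anc(c,f)
round 2: derive anc(b,h) via R1 from anc(b,c), anc(c,h)
round 2: derive anc(b,j) via R1 from anc(b,c), anc(c,j)
round 2: derive anc(c,d) via R1 from anc(c,h), anc(h,d)
round 2: derive anc(c,g) via R1 from anc(c,a), anc(a,g)
round 2: derive anc(e,a) via R1 from anc(e,c), anc(c,a)
round 2: derive anc(e,b) via R1 from anc(e,c), anc(c,b)
round 2: derive anc(e,d) via R1 from anc(e,h), anc(h,d)
round 2: derive anc(e,e) via R1 from anc(e,c), anc(c,e)
round 2: derive anc(e,f) via R1 from anc(e,c), anc(c,f)
round 2: derive anc(e,j) via R1 from anc(e,c), anc(c,j)
round 2: derive anc(h,a) via R1 from anc(h,c), anc(c,a)
round 2: derive anc(h,b) via R1 from anc(h,c), anc(c,b)
round 2: derive anc(h,e) via R1 from anc(h,c), anc(c,e)
round 2: derive anc(h,f) via R1 from anc(h,c), anc(c,f)
round 2: derive anc(h,h) via R1 from anc(h,c), anc(c,h)
round 2: derive anc(h,j) via R1 from anc(h,c), anc(c,j)
round 2: derive anc(j,a) via R1 from anc(j,c), anc(c,a)
round 2: derive anc(j,b) via R1 from anc(j,c), anc(c,b)
round 2: derive anc(j,e) via R1 from anc(j,c), anc(c,e)
round 2: derive anc(j,f) via R1 from anc(j,c), anc(c,f)
round 2: derive anc(j,h) via R1 from anc(j,c), anc(c,h)
round 2: derive anc(j,j) via R1 from anc(j,c), anc(c,j)
round 3: derive anc(a,a) via R1 from anc(a,c), anc(c,a)
round 3: derive anc(a,b) via R1 from anc(a,c), anc(c,b)
round 3: derive anc(a,f) via R1 from anc(a,c), anc(c,f)
round 3: derive anc(b,d) via R1 from anc(b,a), anc(a,d)
round 3: derive anc(h,g) via R1 from anc(h,a), anc(a,g)
round 3: derive anc(j,g) via R1 from anc(j,a), anc(a,g)

anc(j,h)  [via R1]
  anc(j,c)  [via R2]
    red(j,d)  [fact]
    blue(d,c)  [fact]
  anc(c,h)  [via R0]
    red(c,h)  [fact]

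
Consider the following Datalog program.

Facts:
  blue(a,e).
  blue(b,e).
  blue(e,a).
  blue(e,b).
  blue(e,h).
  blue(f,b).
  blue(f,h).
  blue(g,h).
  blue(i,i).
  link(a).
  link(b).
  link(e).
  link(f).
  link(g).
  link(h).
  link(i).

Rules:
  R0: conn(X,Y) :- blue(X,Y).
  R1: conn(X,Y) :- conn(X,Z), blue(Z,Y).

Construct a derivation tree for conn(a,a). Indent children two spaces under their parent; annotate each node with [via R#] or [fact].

round 1: derive conn(a,e) via R0 from blue(a,e)
round 1: derive conn(b,e) via R0 from blue(b,e)
round 1: derive conn(e,a) via R0 from blue(e,a)
round 1: derive conn(e,b) via R0 from blue(e,b)
round 1: derive conn(e,h) via R0 from blue(e,h)
round 1: derive conn(f,b) via R0 from blue(f,b)
round 1: derive conn(f,h) via R0 from blue(f,h)
round 1: derive conn(g,h) via R0 from blue(g,h)
round 1: derive conn(i,i) via R0 from blue(i,i)
round 2: derive conn(a,a) via R1 from conn(a,e), blue(e,a)
round 2: derive conn(a,b) via R1 from conn(a,e), blue(e,b)
round 2: derive conn(a,h) via R1 from conn(a,e), blue(e,h)
round 2: derive conn(b,a) via R1 from conn(b,e), blue(e,a)
round 2: derive conn(b,b) via R1 from conn(b,e), blue(e,b)
round 2: derive conn(b,h) via R1 from conn(b,e), blue(e,h)
round 2: derive conn(e,e) via R1 from conn(e,a), blue(a,e)
round 2: derive conn(f,e) via R1 from conn(f,b), blue(b,e)
round 3: derive conn(f,a) via R1 from conn(f,e), blue(e,a)

conn(a,a)  [via R1]
  conn(a,e)  [via R0]
    blue(a,e)  [fact]
  blue(e,a)  [fact]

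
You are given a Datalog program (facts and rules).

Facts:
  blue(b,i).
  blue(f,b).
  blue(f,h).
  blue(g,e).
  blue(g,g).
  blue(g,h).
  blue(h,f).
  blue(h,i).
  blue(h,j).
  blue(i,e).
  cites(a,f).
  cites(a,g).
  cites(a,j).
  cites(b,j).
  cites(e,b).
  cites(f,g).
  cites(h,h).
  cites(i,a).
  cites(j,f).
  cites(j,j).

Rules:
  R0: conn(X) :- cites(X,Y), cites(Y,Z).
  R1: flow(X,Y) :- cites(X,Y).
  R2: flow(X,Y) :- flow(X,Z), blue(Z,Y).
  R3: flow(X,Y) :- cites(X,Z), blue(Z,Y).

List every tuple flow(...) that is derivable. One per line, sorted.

flow(a,b)
flow(a,e)
flow(a,f)
flow(a,g)
flow(a,h)
flow(a,i)
flow(a,j)
flow(b,j)
flow(e,b)
flow(e,e)
flow(e,i)
flow(f,b)
flow(f,e)
flow(f,f)
flow(f,g)
flow(f,h)
flow(f,i)
flow(f,j)
flow(h,b)
flow(h,e)
flow(h,f)
flow(h,h)
flow(h,i)
flow(h,j)
flow(i,a)
flow(j,b)
flow(j,e)
flow(j,f)
flow(j,h)
flow(j,i)
flow(j,j)

round 1: derive flow(a,f) via R1 from cites(a,f)
round 1: derive flow(a,g) via R1 from cites(a,g)
round 1: derive flow(a,j) via R1 from cites(a,j)
round 1: derive flow(b,j) via R1 from cites(b,j)
round 1: derive flow(e,b) via R1 from cites(e,b)
round 1: derive flow(f,g) via R1 from cites(f,g)
round 1: derive flow(h,h) via R1 from cites(h,h)
round 1: derive flow(i,a) via R1 from cites(i,a)
round 1: derive flow(j,f) via R1 from cites(j,f)
round 1: derive flow(j,j) via R1 from cites(j,j)
round 1: derive flow(a,b) via R3 from cites(a,f), blue(f,b)
round 1: derive flow(a,e) via R3 from cites(a,g), blue(g,e)
round 1: derive flow(a,h) via R3 from cites(a,f), blue(f,h)
round 1: derive flow(e,i) via R3 from cites(e,b), blue(b,i)
round 1: derive flow(f,e) via R3 from cites(f,g), blue(g,e)
round 1: derive flow(f,h) via R3 from cites(f,g), blue(g,h)
round 1: derive flow(h,f) via R3 from cites(h,h), blue(h,f)
round 1: derive flow(h,i) via R3 from cites(h,h), blue(h,i)
round 1: derive flow(h,j) via R3 from cites(h,h), blue(h,j)
round 1: derive flow(j,b) via R3 from cites(j,f), blue(f,b)
round 1: derive flow(j,h) via R3 from cites(j,f), blue(f,h)
round 2: derive flow(a,i) via R2 from flow(a,b), blue(b,i)
round 2: derive flow(e,e) via R2 from flow(e,i), blue(i,e)
round 2: derive flow(f,f) via R2 from flow(f,h), blue(h,f)
round 2: derive flow(f,i) via R2 from flow(f,h), blue(h,i)
round 2: derive flow(f,j) via R2 from flow(f,h), blue(h,j)
round 2: derive flow(h,b) via R2 from flow(h,f), blue(f,b)
round 2: derive flow(h,e) via R2 from flow(h,i), blue(i,e)
round 2: derive flow(j,i) via R2 from flow(j,b), blue(b,i)
round 3: derive flow(f,b) via R2 from flow(f,f), blue(f,b)
round 3: derive flow(j,e) via R2 from flow(j,i), blue(i,e)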